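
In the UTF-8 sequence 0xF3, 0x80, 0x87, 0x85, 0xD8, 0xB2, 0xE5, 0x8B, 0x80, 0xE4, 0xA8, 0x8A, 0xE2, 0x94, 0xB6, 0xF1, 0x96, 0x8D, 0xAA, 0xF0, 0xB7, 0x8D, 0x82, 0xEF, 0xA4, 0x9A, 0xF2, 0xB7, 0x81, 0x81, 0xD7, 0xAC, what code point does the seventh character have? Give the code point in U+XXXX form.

U+37342

Offset 0: leading byte 0xF3 = 11110011 → 4-byte char #1 = F3 80 87 85.
Offset 4: leading byte 0xD8 = 11011000 → 2-byte char #2 = D8 B2.
Offset 6: leading byte 0xE5 = 11100101 → 3-byte char #3 = E5 8B 80.
Offset 9: leading byte 0xE4 = 11100100 → 3-byte char #4 = E4 A8 8A.
Offset 12: leading byte 0xE2 = 11100010 → 3-byte char #5 = E2 94 B6.
Offset 15: leading byte 0xF1 = 11110001 → 4-byte char #6 = F1 96 8D AA.
Offset 19: leading byte 0xF0 = 11110000 → 4-byte char #7 = F0 B7 8D 82.
Leading byte 0xF0 = 11110000 matches 11110xxx → 4-byte sequence.
Byte 1: 0xF0 = 11110000, payload 000 (3 bits).
Byte 2: 0xB7 = 10110111 (10xxxxxx ✓), payload 110111.
Byte 3: 0x8D = 10001101 (10xxxxxx ✓), payload 001101.
Byte 4: 0x82 = 10000010 (10xxxxxx ✓), payload 000010.
Concatenate: 000110111001101000010 = 0x37342 (21 bits → U+37342).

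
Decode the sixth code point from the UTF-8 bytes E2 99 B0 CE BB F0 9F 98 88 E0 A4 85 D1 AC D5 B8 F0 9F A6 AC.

Offset 0: leading byte 0xE2 = 11100010 → 3-byte char #1 = E2 99 B0.
Offset 3: leading byte 0xCE = 11001110 → 2-byte char #2 = CE BB.
Offset 5: leading byte 0xF0 = 11110000 → 4-byte char #3 = F0 9F 98 88.
Offset 9: leading byte 0xE0 = 11100000 → 3-byte char #4 = E0 A4 85.
Offset 12: leading byte 0xD1 = 11010001 → 2-byte char #5 = D1 AC.
Offset 14: leading byte 0xD5 = 11010101 → 2-byte char #6 = D5 B8.
Leading byte 0xD5 = 11010101 matches 110xxxxx → 2-byte sequence.
Byte 1: 0xD5 = 11010101, payload 10101 (5 bits).
Byte 2: 0xB8 = 10111000 (10xxxxxx ✓), payload 111000.
Concatenate: 10101111000 = 0x578 (11 bits → U+0578).

U+0578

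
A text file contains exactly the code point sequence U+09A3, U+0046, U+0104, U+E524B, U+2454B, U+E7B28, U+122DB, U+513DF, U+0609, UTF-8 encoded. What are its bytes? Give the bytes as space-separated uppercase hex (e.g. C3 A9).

U+09A3: 3-byte form → E0 A6 A3.
U+0046: 1-byte form → 46.
U+0104: 2-byte form → C4 84.
U+E524B: 4-byte form → F3 A5 89 8B.
U+2454B: 4-byte form → F0 A4 95 8B.
U+E7B28: 4-byte form → F3 A7 AC A8.
U+122DB: 4-byte form → F0 92 8B 9B.
U+513DF: 4-byte form → F1 91 8F 9F.
U+0609: 2-byte form → D8 89.
Concatenated (28 bytes): E0 A6 A3 46 C4 84 F3 A5 89 8B F0 A4 95 8B F3 A7 AC A8 F0 92 8B 9B F1 91 8F 9F D8 89.

E0 A6 A3 46 C4 84 F3 A5 89 8B F0 A4 95 8B F3 A7 AC A8 F0 92 8B 9B F1 91 8F 9F D8 89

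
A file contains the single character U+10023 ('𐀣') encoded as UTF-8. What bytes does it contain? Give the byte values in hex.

F0 90 80 A3

U+10023 = 0x10023 = 65571 decimal. In range U+10000–U+10FFFF → 4-byte form: 11110xxx 10xxxxxx 10xxxxxx 10xxxxxx.
Binary (21 bits): 000010000000000100011.
Split 3+6+6+6: 000 | 010000 | 000000 | 100011.
Byte 1: 11110000 = 0xF0.
Byte 2: 10010000 = 0x90.
Byte 3: 10000000 = 0x80.
Byte 4: 10100011 = 0xA3.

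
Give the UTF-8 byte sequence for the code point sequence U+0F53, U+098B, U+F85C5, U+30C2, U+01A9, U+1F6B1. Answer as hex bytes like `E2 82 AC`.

E0 BD 93 E0 A6 8B F3 B8 97 85 E3 83 82 C6 A9 F0 9F 9A B1

U+0F53: 3-byte form → E0 BD 93.
U+098B: 3-byte form → E0 A6 8B.
U+F85C5: 4-byte form → F3 B8 97 85.
U+30C2: 3-byte form → E3 83 82.
U+01A9: 2-byte form → C6 A9.
U+1F6B1: 4-byte form → F0 9F 9A B1.
Concatenated (19 bytes): E0 BD 93 E0 A6 8B F3 B8 97 85 E3 83 82 C6 A9 F0 9F 9A B1.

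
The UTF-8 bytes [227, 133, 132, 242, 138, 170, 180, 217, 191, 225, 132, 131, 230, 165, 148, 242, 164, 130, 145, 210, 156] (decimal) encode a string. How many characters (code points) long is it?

7

Byte at offset 0: 0xE3 = 11100011 → 3-byte char (#1). Advance 3.
Byte at offset 3: 0xF2 = 11110010 → 4-byte char (#2). Advance 4.
Byte at offset 7: 0xD9 = 11011001 → 2-byte char (#3). Advance 2.
Byte at offset 9: 0xE1 = 11100001 → 3-byte char (#4). Advance 3.
Byte at offset 12: 0xE6 = 11100110 → 3-byte char (#5). Advance 3.
Byte at offset 15: 0xF2 = 11110010 → 4-byte char (#6). Advance 4.
Byte at offset 19: 0xD2 = 11010010 → 2-byte char (#7). Advance 2.
Reached end at offset 21 after 7 code points.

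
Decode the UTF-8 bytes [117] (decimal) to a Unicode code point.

U+0075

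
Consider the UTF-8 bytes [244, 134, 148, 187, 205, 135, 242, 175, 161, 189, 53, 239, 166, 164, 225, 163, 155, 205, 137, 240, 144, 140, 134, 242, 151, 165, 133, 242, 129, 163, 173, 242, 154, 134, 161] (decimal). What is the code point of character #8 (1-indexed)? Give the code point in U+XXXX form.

U+10306

Offset 0: leading byte 0xF4 = 11110100 → 4-byte char #1 = F4 86 94 BB.
Offset 4: leading byte 0xCD = 11001101 → 2-byte char #2 = CD 87.
Offset 6: leading byte 0xF2 = 11110010 → 4-byte char #3 = F2 AF A1 BD.
Offset 10: leading byte 0x35 = 00110101 → 1-byte char #4 = 35.
Offset 11: leading byte 0xEF = 11101111 → 3-byte char #5 = EF A6 A4.
Offset 14: leading byte 0xE1 = 11100001 → 3-byte char #6 = E1 A3 9B.
Offset 17: leading byte 0xCD = 11001101 → 2-byte char #7 = CD 89.
Offset 19: leading byte 0xF0 = 11110000 → 4-byte char #8 = F0 90 8C 86.
Leading byte 0xF0 = 11110000 matches 11110xxx → 4-byte sequence.
Byte 1: 0xF0 = 11110000, payload 000 (3 bits).
Byte 2: 0x90 = 10010000 (10xxxxxx ✓), payload 010000.
Byte 3: 0x8C = 10001100 (10xxxxxx ✓), payload 001100.
Byte 4: 0x86 = 10000110 (10xxxxxx ✓), payload 000110.
Concatenate: 000010000001100000110 = 0x10306 (21 bits → U+10306).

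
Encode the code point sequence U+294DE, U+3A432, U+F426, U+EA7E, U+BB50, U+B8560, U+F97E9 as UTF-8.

F0 A9 93 9E F0 BA 90 B2 EF 90 A6 EE A9 BE EB AD 90 F2 B8 95 A0 F3 B9 9F A9

U+294DE: 4-byte form → F0 A9 93 9E.
U+3A432: 4-byte form → F0 BA 90 B2.
U+F426: 3-byte form → EF 90 A6.
U+EA7E: 3-byte form → EE A9 BE.
U+BB50: 3-byte form → EB AD 90.
U+B8560: 4-byte form → F2 B8 95 A0.
U+F97E9: 4-byte form → F3 B9 9F A9.
Concatenated (25 bytes): F0 A9 93 9E F0 BA 90 B2 EF 90 A6 EE A9 BE EB AD 90 F2 B8 95 A0 F3 B9 9F A9.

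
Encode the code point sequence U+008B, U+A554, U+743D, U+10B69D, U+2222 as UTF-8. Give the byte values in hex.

U+008B: 2-byte form → C2 8B.
U+A554: 3-byte form → EA 95 94.
U+743D: 3-byte form → E7 90 BD.
U+10B69D: 4-byte form → F4 8B 9A 9D.
U+2222: 3-byte form → E2 88 A2.
Concatenated (15 bytes): C2 8B EA 95 94 E7 90 BD F4 8B 9A 9D E2 88 A2.

C2 8B EA 95 94 E7 90 BD F4 8B 9A 9D E2 88 A2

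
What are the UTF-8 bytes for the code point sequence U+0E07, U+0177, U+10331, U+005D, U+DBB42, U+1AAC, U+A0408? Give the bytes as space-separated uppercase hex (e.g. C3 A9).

U+0E07: 3-byte form → E0 B8 87.
U+0177: 2-byte form → C5 B7.
U+10331: 4-byte form → F0 90 8C B1.
U+005D: 1-byte form → 5D.
U+DBB42: 4-byte form → F3 9B AD 82.
U+1AAC: 3-byte form → E1 AA AC.
U+A0408: 4-byte form → F2 A0 90 88.
Concatenated (21 bytes): E0 B8 87 C5 B7 F0 90 8C B1 5D F3 9B AD 82 E1 AA AC F2 A0 90 88.

E0 B8 87 C5 B7 F0 90 8C B1 5D F3 9B AD 82 E1 AA AC F2 A0 90 88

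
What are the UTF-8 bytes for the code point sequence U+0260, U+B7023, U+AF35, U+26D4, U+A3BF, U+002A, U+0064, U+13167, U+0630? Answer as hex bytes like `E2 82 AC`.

C9 A0 F2 B7 80 A3 EA BC B5 E2 9B 94 EA 8E BF 2A 64 F0 93 85 A7 D8 B0

U+0260: 2-byte form → C9 A0.
U+B7023: 4-byte form → F2 B7 80 A3.
U+AF35: 3-byte form → EA BC B5.
U+26D4: 3-byte form → E2 9B 94.
U+A3BF: 3-byte form → EA 8E BF.
U+002A: 1-byte form → 2A.
U+0064: 1-byte form → 64.
U+13167: 4-byte form → F0 93 85 A7.
U+0630: 2-byte form → D8 B0.
Concatenated (23 bytes): C9 A0 F2 B7 80 A3 EA BC B5 E2 9B 94 EA 8E BF 2A 64 F0 93 85 A7 D8 B0.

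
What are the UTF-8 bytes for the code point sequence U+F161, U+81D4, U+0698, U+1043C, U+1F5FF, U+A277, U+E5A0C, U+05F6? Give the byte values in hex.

U+F161: 3-byte form → EF 85 A1.
U+81D4: 3-byte form → E8 87 94.
U+0698: 2-byte form → DA 98.
U+1043C: 4-byte form → F0 90 90 BC.
U+1F5FF: 4-byte form → F0 9F 97 BF.
U+A277: 3-byte form → EA 89 B7.
U+E5A0C: 4-byte form → F3 A5 A8 8C.
U+05F6: 2-byte form → D7 B6.
Concatenated (25 bytes): EF 85 A1 E8 87 94 DA 98 F0 90 90 BC F0 9F 97 BF EA 89 B7 F3 A5 A8 8C D7 B6.

EF 85 A1 E8 87 94 DA 98 F0 90 90 BC F0 9F 97 BF EA 89 B7 F3 A5 A8 8C D7 B6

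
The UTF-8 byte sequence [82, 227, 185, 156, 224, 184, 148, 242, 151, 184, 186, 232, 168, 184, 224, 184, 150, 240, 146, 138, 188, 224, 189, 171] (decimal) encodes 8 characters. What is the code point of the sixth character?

Offset 0: leading byte 0x52 = 01010010 → 1-byte char #1 = 52.
Offset 1: leading byte 0xE3 = 11100011 → 3-byte char #2 = E3 B9 9C.
Offset 4: leading byte 0xE0 = 11100000 → 3-byte char #3 = E0 B8 94.
Offset 7: leading byte 0xF2 = 11110010 → 4-byte char #4 = F2 97 B8 BA.
Offset 11: leading byte 0xE8 = 11101000 → 3-byte char #5 = E8 A8 B8.
Offset 14: leading byte 0xE0 = 11100000 → 3-byte char #6 = E0 B8 96.
Leading byte 0xE0 = 11100000 matches 1110xxxx → 3-byte sequence.
Byte 1: 0xE0 = 11100000, payload 0000 (4 bits).
Byte 2: 0xB8 = 10111000 (10xxxxxx ✓), payload 111000.
Byte 3: 0x96 = 10010110 (10xxxxxx ✓), payload 010110.
Concatenate: 0000111000010110 = 0xE16 (16 bits → U+0E16).

U+0E16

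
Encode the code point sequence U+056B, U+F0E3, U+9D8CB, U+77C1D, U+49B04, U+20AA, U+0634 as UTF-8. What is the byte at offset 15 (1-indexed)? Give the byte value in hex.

0x89

1-indexed offset 15 is 0-indexed offset 14.
U+056B → 2-byte form D5 AB at offsets 0–1.
U+F0E3 → 3-byte form EF 83 A3 at offsets 2–4.
U+9D8CB → 4-byte form F2 9D A3 8B at offsets 5–8.
U+77C1D → 4-byte form F1 B7 B0 9D at offsets 9–12.
U+49B04 → 4-byte form F1 89 AC 84 at offsets 13–16.
Offset 14 falls in char 5's range; it's byte 2 of F1 89 AC 84 = 0x89.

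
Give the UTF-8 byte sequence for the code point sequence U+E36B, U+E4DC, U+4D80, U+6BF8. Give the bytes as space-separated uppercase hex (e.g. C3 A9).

EE 8D AB EE 93 9C E4 B6 80 E6 AF B8

U+E36B: 3-byte form → EE 8D AB.
U+E4DC: 3-byte form → EE 93 9C.
U+4D80: 3-byte form → E4 B6 80.
U+6BF8: 3-byte form → E6 AF B8.
Concatenated (12 bytes): EE 8D AB EE 93 9C E4 B6 80 E6 AF B8.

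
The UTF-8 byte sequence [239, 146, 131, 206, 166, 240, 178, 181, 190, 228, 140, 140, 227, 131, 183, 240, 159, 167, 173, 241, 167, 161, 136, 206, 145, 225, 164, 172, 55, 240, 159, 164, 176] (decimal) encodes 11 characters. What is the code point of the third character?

U+32D7E

Offset 0: leading byte 0xEF = 11101111 → 3-byte char #1 = EF 92 83.
Offset 3: leading byte 0xCE = 11001110 → 2-byte char #2 = CE A6.
Offset 5: leading byte 0xF0 = 11110000 → 4-byte char #3 = F0 B2 B5 BE.
Leading byte 0xF0 = 11110000 matches 11110xxx → 4-byte sequence.
Byte 1: 0xF0 = 11110000, payload 000 (3 bits).
Byte 2: 0xB2 = 10110010 (10xxxxxx ✓), payload 110010.
Byte 3: 0xB5 = 10110101 (10xxxxxx ✓), payload 110101.
Byte 4: 0xBE = 10111110 (10xxxxxx ✓), payload 111110.
Concatenate: 000110010110101111110 = 0x32D7E (21 bits → U+32D7E).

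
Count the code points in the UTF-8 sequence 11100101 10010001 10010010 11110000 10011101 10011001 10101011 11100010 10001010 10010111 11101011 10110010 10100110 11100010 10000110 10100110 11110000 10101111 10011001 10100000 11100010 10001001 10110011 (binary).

7

Byte at offset 0: 0xE5 = 11100101 → 3-byte char (#1). Advance 3.
Byte at offset 3: 0xF0 = 11110000 → 4-byte char (#2). Advance 4.
Byte at offset 7: 0xE2 = 11100010 → 3-byte char (#3). Advance 3.
Byte at offset 10: 0xEB = 11101011 → 3-byte char (#4). Advance 3.
Byte at offset 13: 0xE2 = 11100010 → 3-byte char (#5). Advance 3.
Byte at offset 16: 0xF0 = 11110000 → 4-byte char (#6). Advance 4.
Byte at offset 20: 0xE2 = 11100010 → 3-byte char (#7). Advance 3.
Reached end at offset 23 after 7 code points.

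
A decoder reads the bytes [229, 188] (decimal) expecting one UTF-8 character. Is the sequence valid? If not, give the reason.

Leading byte 0xE5 = 11100101 → 3-byte form, but only 2 bytes are present.

invalid (sequence truncated)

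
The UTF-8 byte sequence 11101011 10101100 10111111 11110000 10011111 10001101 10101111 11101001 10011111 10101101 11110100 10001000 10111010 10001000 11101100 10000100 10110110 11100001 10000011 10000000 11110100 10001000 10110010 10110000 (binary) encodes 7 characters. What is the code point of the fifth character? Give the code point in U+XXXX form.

Offset 0: leading byte 0xEB = 11101011 → 3-byte char #1 = EB AC BF.
Offset 3: leading byte 0xF0 = 11110000 → 4-byte char #2 = F0 9F 8D AF.
Offset 7: leading byte 0xE9 = 11101001 → 3-byte char #3 = E9 9F AD.
Offset 10: leading byte 0xF4 = 11110100 → 4-byte char #4 = F4 88 BA 88.
Offset 14: leading byte 0xEC = 11101100 → 3-byte char #5 = EC 84 B6.
Leading byte 0xEC = 11101100 matches 1110xxxx → 3-byte sequence.
Byte 1: 0xEC = 11101100, payload 1100 (4 bits).
Byte 2: 0x84 = 10000100 (10xxxxxx ✓), payload 000100.
Byte 3: 0xB6 = 10110110 (10xxxxxx ✓), payload 110110.
Concatenate: 1100000100110110 = 0xC136 (16 bits → U+C136).

U+C136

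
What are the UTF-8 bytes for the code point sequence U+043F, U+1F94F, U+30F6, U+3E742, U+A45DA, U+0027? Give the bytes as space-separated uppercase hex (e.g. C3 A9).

D0 BF F0 9F A5 8F E3 83 B6 F0 BE 9D 82 F2 A4 97 9A 27

U+043F: 2-byte form → D0 BF.
U+1F94F: 4-byte form → F0 9F A5 8F.
U+30F6: 3-byte form → E3 83 B6.
U+3E742: 4-byte form → F0 BE 9D 82.
U+A45DA: 4-byte form → F2 A4 97 9A.
U+0027: 1-byte form → 27.
Concatenated (18 bytes): D0 BF F0 9F A5 8F E3 83 B6 F0 BE 9D 82 F2 A4 97 9A 27.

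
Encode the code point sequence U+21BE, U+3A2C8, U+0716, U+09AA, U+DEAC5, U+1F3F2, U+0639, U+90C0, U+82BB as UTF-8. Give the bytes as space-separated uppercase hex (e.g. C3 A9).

E2 86 BE F0 BA 8B 88 DC 96 E0 A6 AA F3 9E AB 85 F0 9F 8F B2 D8 B9 E9 83 80 E8 8A BB

U+21BE: 3-byte form → E2 86 BE.
U+3A2C8: 4-byte form → F0 BA 8B 88.
U+0716: 2-byte form → DC 96.
U+09AA: 3-byte form → E0 A6 AA.
U+DEAC5: 4-byte form → F3 9E AB 85.
U+1F3F2: 4-byte form → F0 9F 8F B2.
U+0639: 2-byte form → D8 B9.
U+90C0: 3-byte form → E9 83 80.
U+82BB: 3-byte form → E8 8A BB.
Concatenated (28 bytes): E2 86 BE F0 BA 8B 88 DC 96 E0 A6 AA F3 9E AB 85 F0 9F 8F B2 D8 B9 E9 83 80 E8 8A BB.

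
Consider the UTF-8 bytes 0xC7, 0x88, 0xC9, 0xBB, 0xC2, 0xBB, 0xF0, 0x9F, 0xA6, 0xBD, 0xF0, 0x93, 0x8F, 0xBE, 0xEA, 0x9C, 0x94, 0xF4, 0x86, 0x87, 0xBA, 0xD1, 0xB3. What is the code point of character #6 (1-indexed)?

U+A714

Offset 0: leading byte 0xC7 = 11000111 → 2-byte char #1 = C7 88.
Offset 2: leading byte 0xC9 = 11001001 → 2-byte char #2 = C9 BB.
Offset 4: leading byte 0xC2 = 11000010 → 2-byte char #3 = C2 BB.
Offset 6: leading byte 0xF0 = 11110000 → 4-byte char #4 = F0 9F A6 BD.
Offset 10: leading byte 0xF0 = 11110000 → 4-byte char #5 = F0 93 8F BE.
Offset 14: leading byte 0xEA = 11101010 → 3-byte char #6 = EA 9C 94.
Leading byte 0xEA = 11101010 matches 1110xxxx → 3-byte sequence.
Byte 1: 0xEA = 11101010, payload 1010 (4 bits).
Byte 2: 0x9C = 10011100 (10xxxxxx ✓), payload 011100.
Byte 3: 0x94 = 10010100 (10xxxxxx ✓), payload 010100.
Concatenate: 1010011100010100 = 0xA714 (16 bits → U+A714).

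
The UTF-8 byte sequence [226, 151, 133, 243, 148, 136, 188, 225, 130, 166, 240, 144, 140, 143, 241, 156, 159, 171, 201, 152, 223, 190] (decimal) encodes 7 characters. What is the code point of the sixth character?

U+0258

Offset 0: leading byte 0xE2 = 11100010 → 3-byte char #1 = E2 97 85.
Offset 3: leading byte 0xF3 = 11110011 → 4-byte char #2 = F3 94 88 BC.
Offset 7: leading byte 0xE1 = 11100001 → 3-byte char #3 = E1 82 A6.
Offset 10: leading byte 0xF0 = 11110000 → 4-byte char #4 = F0 90 8C 8F.
Offset 14: leading byte 0xF1 = 11110001 → 4-byte char #5 = F1 9C 9F AB.
Offset 18: leading byte 0xC9 = 11001001 → 2-byte char #6 = C9 98.
Leading byte 0xC9 = 11001001 matches 110xxxxx → 2-byte sequence.
Byte 1: 0xC9 = 11001001, payload 01001 (5 bits).
Byte 2: 0x98 = 10011000 (10xxxxxx ✓), payload 011000.
Concatenate: 01001011000 = 0x258 (11 bits → U+0258).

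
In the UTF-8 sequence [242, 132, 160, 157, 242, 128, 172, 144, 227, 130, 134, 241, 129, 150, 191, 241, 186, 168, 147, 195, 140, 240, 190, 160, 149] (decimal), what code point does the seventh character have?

Offset 0: leading byte 0xF2 = 11110010 → 4-byte char #1 = F2 84 A0 9D.
Offset 4: leading byte 0xF2 = 11110010 → 4-byte char #2 = F2 80 AC 90.
Offset 8: leading byte 0xE3 = 11100011 → 3-byte char #3 = E3 82 86.
Offset 11: leading byte 0xF1 = 11110001 → 4-byte char #4 = F1 81 96 BF.
Offset 15: leading byte 0xF1 = 11110001 → 4-byte char #5 = F1 BA A8 93.
Offset 19: leading byte 0xC3 = 11000011 → 2-byte char #6 = C3 8C.
Offset 21: leading byte 0xF0 = 11110000 → 4-byte char #7 = F0 BE A0 95.
Leading byte 0xF0 = 11110000 matches 11110xxx → 4-byte sequence.
Byte 1: 0xF0 = 11110000, payload 000 (3 bits).
Byte 2: 0xBE = 10111110 (10xxxxxx ✓), payload 111110.
Byte 3: 0xA0 = 10100000 (10xxxxxx ✓), payload 100000.
Byte 4: 0x95 = 10010101 (10xxxxxx ✓), payload 010101.
Concatenate: 000111110100000010101 = 0x3E815 (21 bits → U+3E815).

U+3E815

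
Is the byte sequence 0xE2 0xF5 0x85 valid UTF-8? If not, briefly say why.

invalid (non-continuation byte where continuation expected)

Leading byte 0xE2 = 11100010 → 3-byte form.
Byte 2 is 0xF5 = 11110101, which is not 10xxxxxx — expected a continuation byte.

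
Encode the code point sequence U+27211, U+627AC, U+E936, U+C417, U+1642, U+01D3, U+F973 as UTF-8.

U+27211: 4-byte form → F0 A7 88 91.
U+627AC: 4-byte form → F1 A2 9E AC.
U+E936: 3-byte form → EE A4 B6.
U+C417: 3-byte form → EC 90 97.
U+1642: 3-byte form → E1 99 82.
U+01D3: 2-byte form → C7 93.
U+F973: 3-byte form → EF A5 B3.
Concatenated (22 bytes): F0 A7 88 91 F1 A2 9E AC EE A4 B6 EC 90 97 E1 99 82 C7 93 EF A5 B3.

F0 A7 88 91 F1 A2 9E AC EE A4 B6 EC 90 97 E1 99 82 C7 93 EF A5 B3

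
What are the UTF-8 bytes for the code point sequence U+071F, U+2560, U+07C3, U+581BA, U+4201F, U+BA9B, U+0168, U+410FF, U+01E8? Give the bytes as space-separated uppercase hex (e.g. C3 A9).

DC 9F E2 95 A0 DF 83 F1 98 86 BA F1 82 80 9F EB AA 9B C5 A8 F1 81 83 BF C7 A8

U+071F: 2-byte form → DC 9F.
U+2560: 3-byte form → E2 95 A0.
U+07C3: 2-byte form → DF 83.
U+581BA: 4-byte form → F1 98 86 BA.
U+4201F: 4-byte form → F1 82 80 9F.
U+BA9B: 3-byte form → EB AA 9B.
U+0168: 2-byte form → C5 A8.
U+410FF: 4-byte form → F1 81 83 BF.
U+01E8: 2-byte form → C7 A8.
Concatenated (26 bytes): DC 9F E2 95 A0 DF 83 F1 98 86 BA F1 82 80 9F EB AA 9B C5 A8 F1 81 83 BF C7 A8.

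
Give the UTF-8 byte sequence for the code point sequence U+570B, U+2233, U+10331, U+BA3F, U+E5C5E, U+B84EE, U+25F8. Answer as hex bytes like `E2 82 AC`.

E5 9C 8B E2 88 B3 F0 90 8C B1 EB A8 BF F3 A5 B1 9E F2 B8 93 AE E2 97 B8

U+570B: 3-byte form → E5 9C 8B.
U+2233: 3-byte form → E2 88 B3.
U+10331: 4-byte form → F0 90 8C B1.
U+BA3F: 3-byte form → EB A8 BF.
U+E5C5E: 4-byte form → F3 A5 B1 9E.
U+B84EE: 4-byte form → F2 B8 93 AE.
U+25F8: 3-byte form → E2 97 B8.
Concatenated (24 bytes): E5 9C 8B E2 88 B3 F0 90 8C B1 EB A8 BF F3 A5 B1 9E F2 B8 93 AE E2 97 B8.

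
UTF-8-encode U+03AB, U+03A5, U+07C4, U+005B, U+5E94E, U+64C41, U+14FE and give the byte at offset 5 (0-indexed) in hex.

0x84

U+03AB → 2-byte form CE AB at offsets 0–1.
U+03A5 → 2-byte form CE A5 at offsets 2–3.
U+07C4 → 2-byte form DF 84 at offsets 4–5.
Offset 5 falls in char 3's range; it's byte 2 of DF 84 = 0x84.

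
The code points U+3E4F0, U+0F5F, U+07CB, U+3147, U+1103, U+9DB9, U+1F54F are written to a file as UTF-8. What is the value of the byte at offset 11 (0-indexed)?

U+3E4F0 → 4-byte form F0 BE 93 B0 at offsets 0–3.
U+0F5F → 3-byte form E0 BD 9F at offsets 4–6.
U+07CB → 2-byte form DF 8B at offsets 7–8.
U+3147 → 3-byte form E3 85 87 at offsets 9–11.
Offset 11 falls in char 4's range; it's byte 3 of E3 85 87 = 0x87.

0x87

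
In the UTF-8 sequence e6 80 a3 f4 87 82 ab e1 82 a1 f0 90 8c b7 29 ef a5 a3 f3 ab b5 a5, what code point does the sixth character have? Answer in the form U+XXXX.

U+F963

Offset 0: leading byte 0xE6 = 11100110 → 3-byte char #1 = E6 80 A3.
Offset 3: leading byte 0xF4 = 11110100 → 4-byte char #2 = F4 87 82 AB.
Offset 7: leading byte 0xE1 = 11100001 → 3-byte char #3 = E1 82 A1.
Offset 10: leading byte 0xF0 = 11110000 → 4-byte char #4 = F0 90 8C B7.
Offset 14: leading byte 0x29 = 00101001 → 1-byte char #5 = 29.
Offset 15: leading byte 0xEF = 11101111 → 3-byte char #6 = EF A5 A3.
Leading byte 0xEF = 11101111 matches 1110xxxx → 3-byte sequence.
Byte 1: 0xEF = 11101111, payload 1111 (4 bits).
Byte 2: 0xA5 = 10100101 (10xxxxxx ✓), payload 100101.
Byte 3: 0xA3 = 10100011 (10xxxxxx ✓), payload 100011.
Concatenate: 1111100101100011 = 0xF963 (16 bits → U+F963).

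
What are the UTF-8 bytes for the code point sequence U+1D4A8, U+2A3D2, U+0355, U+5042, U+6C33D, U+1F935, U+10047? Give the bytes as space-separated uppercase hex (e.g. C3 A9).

F0 9D 92 A8 F0 AA 8F 92 CD 95 E5 81 82 F1 AC 8C BD F0 9F A4 B5 F0 90 81 87

U+1D4A8: 4-byte form → F0 9D 92 A8.
U+2A3D2: 4-byte form → F0 AA 8F 92.
U+0355: 2-byte form → CD 95.
U+5042: 3-byte form → E5 81 82.
U+6C33D: 4-byte form → F1 AC 8C BD.
U+1F935: 4-byte form → F0 9F A4 B5.
U+10047: 4-byte form → F0 90 81 87.
Concatenated (25 bytes): F0 9D 92 A8 F0 AA 8F 92 CD 95 E5 81 82 F1 AC 8C BD F0 9F A4 B5 F0 90 81 87.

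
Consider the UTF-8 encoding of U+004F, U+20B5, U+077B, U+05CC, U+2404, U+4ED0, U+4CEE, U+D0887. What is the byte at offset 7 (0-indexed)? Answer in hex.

0x8C

U+004F → 1-byte form 4F at offsets 0–0.
U+20B5 → 3-byte form E2 82 B5 at offsets 1–3.
U+077B → 2-byte form DD BB at offsets 4–5.
U+05CC → 2-byte form D7 8C at offsets 6–7.
Offset 7 falls in char 4's range; it's byte 2 of D7 8C = 0x8C.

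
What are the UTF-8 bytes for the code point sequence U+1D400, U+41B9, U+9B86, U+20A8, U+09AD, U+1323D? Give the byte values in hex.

F0 9D 90 80 E4 86 B9 E9 AE 86 E2 82 A8 E0 A6 AD F0 93 88 BD

U+1D400: 4-byte form → F0 9D 90 80.
U+41B9: 3-byte form → E4 86 B9.
U+9B86: 3-byte form → E9 AE 86.
U+20A8: 3-byte form → E2 82 A8.
U+09AD: 3-byte form → E0 A6 AD.
U+1323D: 4-byte form → F0 93 88 BD.
Concatenated (20 bytes): F0 9D 90 80 E4 86 B9 E9 AE 86 E2 82 A8 E0 A6 AD F0 93 88 BD.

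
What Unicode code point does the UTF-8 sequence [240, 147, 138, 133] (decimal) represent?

U+13285

Leading byte 0xF0 = 11110000 matches 11110xxx → 4-byte sequence.
Byte 1: 0xF0 = 11110000, payload 000 (3 bits).
Byte 2: 0x93 = 10010011 (10xxxxxx ✓), payload 010011.
Byte 3: 0x8A = 10001010 (10xxxxxx ✓), payload 001010.
Byte 4: 0x85 = 10000101 (10xxxxxx ✓), payload 000101.
Concatenate: 000010011001010000101 = 0x13285 (21 bits → U+13285).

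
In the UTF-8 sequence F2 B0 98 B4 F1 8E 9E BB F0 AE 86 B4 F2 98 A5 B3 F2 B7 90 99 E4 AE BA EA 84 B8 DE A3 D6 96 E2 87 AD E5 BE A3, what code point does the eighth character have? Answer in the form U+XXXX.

U+07A3

Offset 0: leading byte 0xF2 = 11110010 → 4-byte char #1 = F2 B0 98 B4.
Offset 4: leading byte 0xF1 = 11110001 → 4-byte char #2 = F1 8E 9E BB.
Offset 8: leading byte 0xF0 = 11110000 → 4-byte char #3 = F0 AE 86 B4.
Offset 12: leading byte 0xF2 = 11110010 → 4-byte char #4 = F2 98 A5 B3.
Offset 16: leading byte 0xF2 = 11110010 → 4-byte char #5 = F2 B7 90 99.
Offset 20: leading byte 0xE4 = 11100100 → 3-byte char #6 = E4 AE BA.
Offset 23: leading byte 0xEA = 11101010 → 3-byte char #7 = EA 84 B8.
Offset 26: leading byte 0xDE = 11011110 → 2-byte char #8 = DE A3.
Leading byte 0xDE = 11011110 matches 110xxxxx → 2-byte sequence.
Byte 1: 0xDE = 11011110, payload 11110 (5 bits).
Byte 2: 0xA3 = 10100011 (10xxxxxx ✓), payload 100011.
Concatenate: 11110100011 = 0x7A3 (11 bits → U+07A3).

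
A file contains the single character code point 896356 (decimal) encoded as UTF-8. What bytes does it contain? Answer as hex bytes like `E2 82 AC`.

F3 9A B5 A4

U+DAD64 = 0xDAD64 = 896356 decimal. In range U+10000–U+10FFFF → 4-byte form: 11110xxx 10xxxxxx 10xxxxxx 10xxxxxx.
Binary (21 bits): 011011010110101100100.
Split 3+6+6+6: 011 | 011010 | 110101 | 100100.
Byte 1: 11110011 = 0xF3.
Byte 2: 10011010 = 0x9A.
Byte 3: 10110101 = 0xB5.
Byte 4: 10100100 = 0xA4.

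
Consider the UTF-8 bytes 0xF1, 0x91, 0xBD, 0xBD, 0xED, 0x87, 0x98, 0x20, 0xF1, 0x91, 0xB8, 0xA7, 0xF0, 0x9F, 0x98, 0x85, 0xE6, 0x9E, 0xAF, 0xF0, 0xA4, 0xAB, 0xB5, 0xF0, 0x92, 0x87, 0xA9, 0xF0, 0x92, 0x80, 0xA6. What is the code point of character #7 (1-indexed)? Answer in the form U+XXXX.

Offset 0: leading byte 0xF1 = 11110001 → 4-byte char #1 = F1 91 BD BD.
Offset 4: leading byte 0xED = 11101101 → 3-byte char #2 = ED 87 98.
Offset 7: leading byte 0x20 = 00100000 → 1-byte char #3 = 20.
Offset 8: leading byte 0xF1 = 11110001 → 4-byte char #4 = F1 91 B8 A7.
Offset 12: leading byte 0xF0 = 11110000 → 4-byte char #5 = F0 9F 98 85.
Offset 16: leading byte 0xE6 = 11100110 → 3-byte char #6 = E6 9E AF.
Offset 19: leading byte 0xF0 = 11110000 → 4-byte char #7 = F0 A4 AB B5.
Leading byte 0xF0 = 11110000 matches 11110xxx → 4-byte sequence.
Byte 1: 0xF0 = 11110000, payload 000 (3 bits).
Byte 2: 0xA4 = 10100100 (10xxxxxx ✓), payload 100100.
Byte 3: 0xAB = 10101011 (10xxxxxx ✓), payload 101011.
Byte 4: 0xB5 = 10110101 (10xxxxxx ✓), payload 110101.
Concatenate: 000100100101011110101 = 0x24AF5 (21 bits → U+24AF5).

U+24AF5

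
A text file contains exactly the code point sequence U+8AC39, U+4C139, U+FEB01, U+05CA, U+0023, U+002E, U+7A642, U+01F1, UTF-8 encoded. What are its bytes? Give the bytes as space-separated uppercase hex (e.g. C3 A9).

F2 8A B0 B9 F1 8C 84 B9 F3 BE AC 81 D7 8A 23 2E F1 BA 99 82 C7 B1

U+8AC39: 4-byte form → F2 8A B0 B9.
U+4C139: 4-byte form → F1 8C 84 B9.
U+FEB01: 4-byte form → F3 BE AC 81.
U+05CA: 2-byte form → D7 8A.
U+0023: 1-byte form → 23.
U+002E: 1-byte form → 2E.
U+7A642: 4-byte form → F1 BA 99 82.
U+01F1: 2-byte form → C7 B1.
Concatenated (22 bytes): F2 8A B0 B9 F1 8C 84 B9 F3 BE AC 81 D7 8A 23 2E F1 BA 99 82 C7 B1.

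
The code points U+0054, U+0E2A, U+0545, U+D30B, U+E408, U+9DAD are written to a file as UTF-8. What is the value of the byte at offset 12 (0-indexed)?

U+0054 → 1-byte form 54 at offsets 0–0.
U+0E2A → 3-byte form E0 B8 AA at offsets 1–3.
U+0545 → 2-byte form D5 85 at offsets 4–5.
U+D30B → 3-byte form ED 8C 8B at offsets 6–8.
U+E408 → 3-byte form EE 90 88 at offsets 9–11.
U+9DAD → 3-byte form E9 B6 AD at offsets 12–14.
Offset 12 falls in char 6's range; it's byte 1 of E9 B6 AD = 0xE9.

0xE9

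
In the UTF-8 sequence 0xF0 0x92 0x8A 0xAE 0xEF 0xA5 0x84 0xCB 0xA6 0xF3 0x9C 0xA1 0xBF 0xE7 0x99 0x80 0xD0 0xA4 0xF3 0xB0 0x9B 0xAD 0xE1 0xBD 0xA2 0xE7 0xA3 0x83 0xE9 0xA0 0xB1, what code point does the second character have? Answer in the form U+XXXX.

U+F944

Offset 0: leading byte 0xF0 = 11110000 → 4-byte char #1 = F0 92 8A AE.
Offset 4: leading byte 0xEF = 11101111 → 3-byte char #2 = EF A5 84.
Leading byte 0xEF = 11101111 matches 1110xxxx → 3-byte sequence.
Byte 1: 0xEF = 11101111, payload 1111 (4 bits).
Byte 2: 0xA5 = 10100101 (10xxxxxx ✓), payload 100101.
Byte 3: 0x84 = 10000100 (10xxxxxx ✓), payload 000100.
Concatenate: 1111100101000100 = 0xF944 (16 bits → U+F944).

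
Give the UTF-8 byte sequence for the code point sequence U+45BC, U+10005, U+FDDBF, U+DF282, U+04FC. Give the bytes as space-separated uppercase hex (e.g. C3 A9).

U+45BC: 3-byte form → E4 96 BC.
U+10005: 4-byte form → F0 90 80 85.
U+FDDBF: 4-byte form → F3 BD B6 BF.
U+DF282: 4-byte form → F3 9F 8A 82.
U+04FC: 2-byte form → D3 BC.
Concatenated (17 bytes): E4 96 BC F0 90 80 85 F3 BD B6 BF F3 9F 8A 82 D3 BC.

E4 96 BC F0 90 80 85 F3 BD B6 BF F3 9F 8A 82 D3 BC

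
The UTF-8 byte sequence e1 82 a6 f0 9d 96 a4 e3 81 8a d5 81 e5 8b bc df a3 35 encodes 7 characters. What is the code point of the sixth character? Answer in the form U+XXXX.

U+07E3

Offset 0: leading byte 0xE1 = 11100001 → 3-byte char #1 = E1 82 A6.
Offset 3: leading byte 0xF0 = 11110000 → 4-byte char #2 = F0 9D 96 A4.
Offset 7: leading byte 0xE3 = 11100011 → 3-byte char #3 = E3 81 8A.
Offset 10: leading byte 0xD5 = 11010101 → 2-byte char #4 = D5 81.
Offset 12: leading byte 0xE5 = 11100101 → 3-byte char #5 = E5 8B BC.
Offset 15: leading byte 0xDF = 11011111 → 2-byte char #6 = DF A3.
Leading byte 0xDF = 11011111 matches 110xxxxx → 2-byte sequence.
Byte 1: 0xDF = 11011111, payload 11111 (5 bits).
Byte 2: 0xA3 = 10100011 (10xxxxxx ✓), payload 100011.
Concatenate: 11111100011 = 0x7E3 (11 bits → U+07E3).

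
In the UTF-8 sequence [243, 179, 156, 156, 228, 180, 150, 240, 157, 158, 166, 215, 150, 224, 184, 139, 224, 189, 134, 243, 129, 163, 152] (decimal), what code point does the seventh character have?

U+C18D8

Offset 0: leading byte 0xF3 = 11110011 → 4-byte char #1 = F3 B3 9C 9C.
Offset 4: leading byte 0xE4 = 11100100 → 3-byte char #2 = E4 B4 96.
Offset 7: leading byte 0xF0 = 11110000 → 4-byte char #3 = F0 9D 9E A6.
Offset 11: leading byte 0xD7 = 11010111 → 2-byte char #4 = D7 96.
Offset 13: leading byte 0xE0 = 11100000 → 3-byte char #5 = E0 B8 8B.
Offset 16: leading byte 0xE0 = 11100000 → 3-byte char #6 = E0 BD 86.
Offset 19: leading byte 0xF3 = 11110011 → 4-byte char #7 = F3 81 A3 98.
Leading byte 0xF3 = 11110011 matches 11110xxx → 4-byte sequence.
Byte 1: 0xF3 = 11110011, payload 011 (3 bits).
Byte 2: 0x81 = 10000001 (10xxxxxx ✓), payload 000001.
Byte 3: 0xA3 = 10100011 (10xxxxxx ✓), payload 100011.
Byte 4: 0x98 = 10011000 (10xxxxxx ✓), payload 011000.
Concatenate: 011000001100011011000 = 0xC18D8 (21 bits → U+C18D8).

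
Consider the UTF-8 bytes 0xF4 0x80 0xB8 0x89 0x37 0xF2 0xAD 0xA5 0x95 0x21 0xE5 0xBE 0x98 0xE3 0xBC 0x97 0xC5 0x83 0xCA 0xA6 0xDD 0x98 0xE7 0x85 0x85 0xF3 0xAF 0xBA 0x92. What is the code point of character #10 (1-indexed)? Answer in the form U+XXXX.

Offset 0: leading byte 0xF4 = 11110100 → 4-byte char #1 = F4 80 B8 89.
Offset 4: leading byte 0x37 = 00110111 → 1-byte char #2 = 37.
Offset 5: leading byte 0xF2 = 11110010 → 4-byte char #3 = F2 AD A5 95.
Offset 9: leading byte 0x21 = 00100001 → 1-byte char #4 = 21.
Offset 10: leading byte 0xE5 = 11100101 → 3-byte char #5 = E5 BE 98.
Offset 13: leading byte 0xE3 = 11100011 → 3-byte char #6 = E3 BC 97.
Offset 16: leading byte 0xC5 = 11000101 → 2-byte char #7 = C5 83.
Offset 18: leading byte 0xCA = 11001010 → 2-byte char #8 = CA A6.
Offset 20: leading byte 0xDD = 11011101 → 2-byte char #9 = DD 98.
Offset 22: leading byte 0xE7 = 11100111 → 3-byte char #10 = E7 85 85.
Leading byte 0xE7 = 11100111 matches 1110xxxx → 3-byte sequence.
Byte 1: 0xE7 = 11100111, payload 0111 (4 bits).
Byte 2: 0x85 = 10000101 (10xxxxxx ✓), payload 000101.
Byte 3: 0x85 = 10000101 (10xxxxxx ✓), payload 000101.
Concatenate: 0111000101000101 = 0x7145 (16 bits → U+7145).

U+7145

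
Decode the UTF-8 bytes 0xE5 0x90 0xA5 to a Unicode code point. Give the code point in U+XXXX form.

U+5425

Leading byte 0xE5 = 11100101 matches 1110xxxx → 3-byte sequence.
Byte 1: 0xE5 = 11100101, payload 0101 (4 bits).
Byte 2: 0x90 = 10010000 (10xxxxxx ✓), payload 010000.
Byte 3: 0xA5 = 10100101 (10xxxxxx ✓), payload 100101.
Concatenate: 0101010000100101 = 0x5425 (16 bits → U+5425).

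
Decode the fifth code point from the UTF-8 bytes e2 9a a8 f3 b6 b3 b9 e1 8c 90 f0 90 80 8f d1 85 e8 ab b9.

Offset 0: leading byte 0xE2 = 11100010 → 3-byte char #1 = E2 9A A8.
Offset 3: leading byte 0xF3 = 11110011 → 4-byte char #2 = F3 B6 B3 B9.
Offset 7: leading byte 0xE1 = 11100001 → 3-byte char #3 = E1 8C 90.
Offset 10: leading byte 0xF0 = 11110000 → 4-byte char #4 = F0 90 80 8F.
Offset 14: leading byte 0xD1 = 11010001 → 2-byte char #5 = D1 85.
Leading byte 0xD1 = 11010001 matches 110xxxxx → 2-byte sequence.
Byte 1: 0xD1 = 11010001, payload 10001 (5 bits).
Byte 2: 0x85 = 10000101 (10xxxxxx ✓), payload 000101.
Concatenate: 10001000101 = 0x445 (11 bits → U+0445).

U+0445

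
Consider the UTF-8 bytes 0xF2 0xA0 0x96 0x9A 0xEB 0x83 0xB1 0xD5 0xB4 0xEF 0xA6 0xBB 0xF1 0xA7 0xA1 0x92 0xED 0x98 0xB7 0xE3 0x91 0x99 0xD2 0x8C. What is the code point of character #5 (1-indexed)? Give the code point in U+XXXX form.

U+67852

Offset 0: leading byte 0xF2 = 11110010 → 4-byte char #1 = F2 A0 96 9A.
Offset 4: leading byte 0xEB = 11101011 → 3-byte char #2 = EB 83 B1.
Offset 7: leading byte 0xD5 = 11010101 → 2-byte char #3 = D5 B4.
Offset 9: leading byte 0xEF = 11101111 → 3-byte char #4 = EF A6 BB.
Offset 12: leading byte 0xF1 = 11110001 → 4-byte char #5 = F1 A7 A1 92.
Leading byte 0xF1 = 11110001 matches 11110xxx → 4-byte sequence.
Byte 1: 0xF1 = 11110001, payload 001 (3 bits).
Byte 2: 0xA7 = 10100111 (10xxxxxx ✓), payload 100111.
Byte 3: 0xA1 = 10100001 (10xxxxxx ✓), payload 100001.
Byte 4: 0x92 = 10010010 (10xxxxxx ✓), payload 010010.
Concatenate: 001100111100001010010 = 0x67852 (21 bits → U+67852).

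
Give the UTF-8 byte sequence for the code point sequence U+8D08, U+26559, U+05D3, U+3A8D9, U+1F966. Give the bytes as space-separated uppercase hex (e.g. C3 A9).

U+8D08: 3-byte form → E8 B4 88.
U+26559: 4-byte form → F0 A6 95 99.
U+05D3: 2-byte form → D7 93.
U+3A8D9: 4-byte form → F0 BA A3 99.
U+1F966: 4-byte form → F0 9F A5 A6.
Concatenated (17 bytes): E8 B4 88 F0 A6 95 99 D7 93 F0 BA A3 99 F0 9F A5 A6.

E8 B4 88 F0 A6 95 99 D7 93 F0 BA A3 99 F0 9F A5 A6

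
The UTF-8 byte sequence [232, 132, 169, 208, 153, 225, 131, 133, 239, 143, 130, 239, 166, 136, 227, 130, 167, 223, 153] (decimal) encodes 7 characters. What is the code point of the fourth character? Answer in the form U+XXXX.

Offset 0: leading byte 0xE8 = 11101000 → 3-byte char #1 = E8 84 A9.
Offset 3: leading byte 0xD0 = 11010000 → 2-byte char #2 = D0 99.
Offset 5: leading byte 0xE1 = 11100001 → 3-byte char #3 = E1 83 85.
Offset 8: leading byte 0xEF = 11101111 → 3-byte char #4 = EF 8F 82.
Leading byte 0xEF = 11101111 matches 1110xxxx → 3-byte sequence.
Byte 1: 0xEF = 11101111, payload 1111 (4 bits).
Byte 2: 0x8F = 10001111 (10xxxxxx ✓), payload 001111.
Byte 3: 0x82 = 10000010 (10xxxxxx ✓), payload 000010.
Concatenate: 1111001111000010 = 0xF3C2 (16 bits → U+F3C2).

U+F3C2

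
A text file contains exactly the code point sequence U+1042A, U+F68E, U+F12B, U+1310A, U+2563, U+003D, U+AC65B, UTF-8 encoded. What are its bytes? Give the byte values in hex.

U+1042A: 4-byte form → F0 90 90 AA.
U+F68E: 3-byte form → EF 9A 8E.
U+F12B: 3-byte form → EF 84 AB.
U+1310A: 4-byte form → F0 93 84 8A.
U+2563: 3-byte form → E2 95 A3.
U+003D: 1-byte form → 3D.
U+AC65B: 4-byte form → F2 AC 99 9B.
Concatenated (22 bytes): F0 90 90 AA EF 9A 8E EF 84 AB F0 93 84 8A E2 95 A3 3D F2 AC 99 9B.

F0 90 90 AA EF 9A 8E EF 84 AB F0 93 84 8A E2 95 A3 3D F2 AC 99 9B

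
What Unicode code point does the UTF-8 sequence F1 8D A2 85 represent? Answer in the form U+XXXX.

Leading byte 0xF1 = 11110001 matches 11110xxx → 4-byte sequence.
Byte 1: 0xF1 = 11110001, payload 001 (3 bits).
Byte 2: 0x8D = 10001101 (10xxxxxx ✓), payload 001101.
Byte 3: 0xA2 = 10100010 (10xxxxxx ✓), payload 100010.
Byte 4: 0x85 = 10000101 (10xxxxxx ✓), payload 000101.
Concatenate: 001001101100010000101 = 0x4D885 (21 bits → U+4D885).

U+4D885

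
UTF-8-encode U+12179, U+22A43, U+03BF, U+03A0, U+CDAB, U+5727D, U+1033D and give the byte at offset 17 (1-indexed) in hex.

1-indexed offset 17 is 0-indexed offset 16.
U+12179 → 4-byte form F0 92 85 B9 at offsets 0–3.
U+22A43 → 4-byte form F0 A2 A9 83 at offsets 4–7.
U+03BF → 2-byte form CE BF at offsets 8–9.
U+03A0 → 2-byte form CE A0 at offsets 10–11.
U+CDAB → 3-byte form EC B6 AB at offsets 12–14.
U+5727D → 4-byte form F1 97 89 BD at offsets 15–18.
Offset 16 falls in char 6's range; it's byte 2 of F1 97 89 BD = 0x97.

0x97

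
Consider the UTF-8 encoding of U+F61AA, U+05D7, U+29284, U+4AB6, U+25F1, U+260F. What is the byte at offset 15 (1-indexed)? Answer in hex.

1-indexed offset 15 is 0-indexed offset 14.
U+F61AA → 4-byte form F3 B6 86 AA at offsets 0–3.
U+05D7 → 2-byte form D7 97 at offsets 4–5.
U+29284 → 4-byte form F0 A9 8A 84 at offsets 6–9.
U+4AB6 → 3-byte form E4 AA B6 at offsets 10–12.
U+25F1 → 3-byte form E2 97 B1 at offsets 13–15.
Offset 14 falls in char 5's range; it's byte 2 of E2 97 B1 = 0x97.

0x97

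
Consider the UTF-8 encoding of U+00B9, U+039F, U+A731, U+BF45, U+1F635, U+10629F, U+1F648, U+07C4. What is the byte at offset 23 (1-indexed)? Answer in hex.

0xDF

1-indexed offset 23 is 0-indexed offset 22.
U+00B9 → 2-byte form C2 B9 at offsets 0–1.
U+039F → 2-byte form CE 9F at offsets 2–3.
U+A731 → 3-byte form EA 9C B1 at offsets 4–6.
U+BF45 → 3-byte form EB BD 85 at offsets 7–9.
U+1F635 → 4-byte form F0 9F 98 B5 at offsets 10–13.
U+10629F → 4-byte form F4 86 8A 9F at offsets 14–17.
U+1F648 → 4-byte form F0 9F 99 88 at offsets 18–21.
U+07C4 → 2-byte form DF 84 at offsets 22–23.
Offset 22 falls in char 8's range; it's byte 1 of DF 84 = 0xDF.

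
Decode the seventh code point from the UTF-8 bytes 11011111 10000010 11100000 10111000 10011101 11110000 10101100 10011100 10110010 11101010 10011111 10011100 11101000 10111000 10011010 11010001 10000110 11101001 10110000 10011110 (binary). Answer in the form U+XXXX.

U+9C1E

Offset 0: leading byte 0xDF = 11011111 → 2-byte char #1 = DF 82.
Offset 2: leading byte 0xE0 = 11100000 → 3-byte char #2 = E0 B8 9D.
Offset 5: leading byte 0xF0 = 11110000 → 4-byte char #3 = F0 AC 9C B2.
Offset 9: leading byte 0xEA = 11101010 → 3-byte char #4 = EA 9F 9C.
Offset 12: leading byte 0xE8 = 11101000 → 3-byte char #5 = E8 B8 9A.
Offset 15: leading byte 0xD1 = 11010001 → 2-byte char #6 = D1 86.
Offset 17: leading byte 0xE9 = 11101001 → 3-byte char #7 = E9 B0 9E.
Leading byte 0xE9 = 11101001 matches 1110xxxx → 3-byte sequence.
Byte 1: 0xE9 = 11101001, payload 1001 (4 bits).
Byte 2: 0xB0 = 10110000 (10xxxxxx ✓), payload 110000.
Byte 3: 0x9E = 10011110 (10xxxxxx ✓), payload 011110.
Concatenate: 1001110000011110 = 0x9C1E (16 bits → U+9C1E).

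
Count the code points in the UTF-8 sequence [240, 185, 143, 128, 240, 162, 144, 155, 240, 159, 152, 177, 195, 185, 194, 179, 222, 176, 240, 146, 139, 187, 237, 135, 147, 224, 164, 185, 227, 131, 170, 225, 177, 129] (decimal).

11

Byte at offset 0: 0xF0 = 11110000 → 4-byte char (#1). Advance 4.
Byte at offset 4: 0xF0 = 11110000 → 4-byte char (#2). Advance 4.
Byte at offset 8: 0xF0 = 11110000 → 4-byte char (#3). Advance 4.
Byte at offset 12: 0xC3 = 11000011 → 2-byte char (#4). Advance 2.
Byte at offset 14: 0xC2 = 11000010 → 2-byte char (#5). Advance 2.
Byte at offset 16: 0xDE = 11011110 → 2-byte char (#6). Advance 2.
Byte at offset 18: 0xF0 = 11110000 → 4-byte char (#7). Advance 4.
Byte at offset 22: 0xED = 11101101 → 3-byte char (#8). Advance 3.
Byte at offset 25: 0xE0 = 11100000 → 3-byte char (#9). Advance 3.
Byte at offset 28: 0xE3 = 11100011 → 3-byte char (#10). Advance 3.
Byte at offset 31: 0xE1 = 11100001 → 3-byte char (#11). Advance 3.
Reached end at offset 34 after 11 code points.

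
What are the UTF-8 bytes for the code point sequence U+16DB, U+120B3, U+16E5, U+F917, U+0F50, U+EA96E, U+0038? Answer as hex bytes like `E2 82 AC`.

U+16DB: 3-byte form → E1 9B 9B.
U+120B3: 4-byte form → F0 92 82 B3.
U+16E5: 3-byte form → E1 9B A5.
U+F917: 3-byte form → EF A4 97.
U+0F50: 3-byte form → E0 BD 90.
U+EA96E: 4-byte form → F3 AA A5 AE.
U+0038: 1-byte form → 38.
Concatenated (21 bytes): E1 9B 9B F0 92 82 B3 E1 9B A5 EF A4 97 E0 BD 90 F3 AA A5 AE 38.

E1 9B 9B F0 92 82 B3 E1 9B A5 EF A4 97 E0 BD 90 F3 AA A5 AE 38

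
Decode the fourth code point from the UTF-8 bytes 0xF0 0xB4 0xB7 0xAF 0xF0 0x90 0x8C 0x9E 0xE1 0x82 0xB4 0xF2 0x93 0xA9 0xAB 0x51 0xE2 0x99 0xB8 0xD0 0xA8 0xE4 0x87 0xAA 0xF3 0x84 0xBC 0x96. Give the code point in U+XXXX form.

U+93A6B

Offset 0: leading byte 0xF0 = 11110000 → 4-byte char #1 = F0 B4 B7 AF.
Offset 4: leading byte 0xF0 = 11110000 → 4-byte char #2 = F0 90 8C 9E.
Offset 8: leading byte 0xE1 = 11100001 → 3-byte char #3 = E1 82 B4.
Offset 11: leading byte 0xF2 = 11110010 → 4-byte char #4 = F2 93 A9 AB.
Leading byte 0xF2 = 11110010 matches 11110xxx → 4-byte sequence.
Byte 1: 0xF2 = 11110010, payload 010 (3 bits).
Byte 2: 0x93 = 10010011 (10xxxxxx ✓), payload 010011.
Byte 3: 0xA9 = 10101001 (10xxxxxx ✓), payload 101001.
Byte 4: 0xAB = 10101011 (10xxxxxx ✓), payload 101011.
Concatenate: 010010011101001101011 = 0x93A6B (21 bits → U+93A6B).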